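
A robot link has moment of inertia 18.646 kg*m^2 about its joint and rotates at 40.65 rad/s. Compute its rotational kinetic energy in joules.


KE = (1/2)*I*omega^2 = 0.5*18.646*40.65^2 = 15405.5350

15405.5350 J


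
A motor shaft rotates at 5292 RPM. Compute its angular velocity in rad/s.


omega = 5292 * 2*pi/60 = 554.1769

554.1769 rad/s


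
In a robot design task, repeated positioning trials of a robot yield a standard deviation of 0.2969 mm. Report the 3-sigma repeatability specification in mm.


repeatability = 3*sigma = 3*0.2969 = 0.8907

0.8907 mm


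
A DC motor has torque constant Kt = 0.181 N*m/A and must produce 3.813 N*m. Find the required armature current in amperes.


I = tau / Kt = 3.813/0.181 = 21.0663

21.0663 A


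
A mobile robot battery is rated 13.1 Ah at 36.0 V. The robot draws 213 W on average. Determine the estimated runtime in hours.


E = 13.1*36.0 = 471.6000 Wh
t = E/P = 471.6000/213 = 2.2141

2.2141 hours


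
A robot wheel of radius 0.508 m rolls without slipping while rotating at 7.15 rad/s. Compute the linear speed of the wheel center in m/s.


v = omega * r = 7.15 * 0.508 = 3.6322

3.6322 m/s


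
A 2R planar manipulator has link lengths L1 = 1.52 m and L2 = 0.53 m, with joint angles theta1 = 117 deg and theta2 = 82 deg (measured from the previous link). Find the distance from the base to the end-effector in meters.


x = L1*cos(th1) + L2*cos(th1+th2) = -1.191190
y = L1*sin(th1) + L2*sin(th1+th2) = 1.181779
d = sqrt(x^2 + y^2) = sqrt(1.418934 + 1.396602) = 1.6780

1.6780 m


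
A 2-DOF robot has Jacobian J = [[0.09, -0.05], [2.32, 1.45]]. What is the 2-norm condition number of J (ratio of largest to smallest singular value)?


JJ^T eigenvalues: trace(JJ^T) = 7.4955, det(JJ^T) = det(J)^2 = 0.06076225
s_max^2 = (7.4955 + sqrt(55.93947125))/2 = 7.48738472
s_min^2 = (7.4955 - sqrt(55.93947125))/2 = 0.00811528
kappa = s_max/s_min = sqrt(7.48738472/0.00811528) = 30.3748

30.3748


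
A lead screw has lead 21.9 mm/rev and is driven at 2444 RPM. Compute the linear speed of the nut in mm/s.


v = lead * (RPM/60) = 21.9*2444/60 = 892.0600

892.0600 mm/s


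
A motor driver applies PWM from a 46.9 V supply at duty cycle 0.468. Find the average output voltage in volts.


V_avg = V_supply * D = 46.9*0.468 = 21.9492

21.9492 V


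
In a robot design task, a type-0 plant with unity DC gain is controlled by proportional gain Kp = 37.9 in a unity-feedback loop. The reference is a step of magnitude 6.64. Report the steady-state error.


e_ss = R/(1 + Kp) = 6.64/(1 + 37.9) = 6.64/38.9000 = 0.1707

0.1707


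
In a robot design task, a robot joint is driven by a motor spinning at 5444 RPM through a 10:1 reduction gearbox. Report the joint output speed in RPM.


omega_joint = omega_motor / N = 5444 / 10 = 544.4000

544.4000 RPM


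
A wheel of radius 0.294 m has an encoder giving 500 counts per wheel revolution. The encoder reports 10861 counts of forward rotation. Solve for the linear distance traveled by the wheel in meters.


revs = 10861/500 = 21.722000
d = revs * 2*pi*r = 21.722000 * 2*pi*0.294 = 40.1261

40.1261 m


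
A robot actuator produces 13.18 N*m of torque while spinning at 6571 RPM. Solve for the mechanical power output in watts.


omega = 6571 * 2*pi/60 = 688.113511 rad/s
P = tau * omega = 13.18 * 688.113511 = 9069.3361

9069.3361 W


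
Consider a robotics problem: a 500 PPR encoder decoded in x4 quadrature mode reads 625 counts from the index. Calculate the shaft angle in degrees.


angle = counts * 360 / (PPR*4) = 625 * 360 / 2000 = 112.5000

112.5000 degrees


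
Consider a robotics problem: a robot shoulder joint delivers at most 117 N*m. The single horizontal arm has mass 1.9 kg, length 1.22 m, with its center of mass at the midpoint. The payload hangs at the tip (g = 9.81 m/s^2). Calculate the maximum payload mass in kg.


tau_arm = m_arm*g*(L/2) = 1.9*9.81*1.22/2 = 11.3698 N*m
tau_payload = tau_max - tau_arm = 117 - 11.3698 = 105.6302
m_payload = tau_payload / (g*L) = 105.6302 / (9.81*1.22) = 8.8259

8.8259 kg


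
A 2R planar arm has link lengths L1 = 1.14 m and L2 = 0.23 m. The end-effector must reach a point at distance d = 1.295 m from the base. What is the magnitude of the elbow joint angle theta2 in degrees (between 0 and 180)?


cos(th2) = (d^2 - L1^2 - L2^2)/(2*L1*L2) = (1.295^2 - 1.14^2 - 0.23^2)/(2*1.14*0.23) = 0.61885011
th2 = acos(0.61885011) = 51.7678 deg

51.7678 degrees


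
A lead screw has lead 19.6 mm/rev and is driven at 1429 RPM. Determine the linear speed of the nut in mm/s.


v = lead * (RPM/60) = 19.6*1429/60 = 466.8067

466.8067 mm/s


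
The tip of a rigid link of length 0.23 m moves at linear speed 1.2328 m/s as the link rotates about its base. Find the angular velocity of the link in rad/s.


omega = v / L = 1.2328 / 0.23 = 5.3600

5.3600 rad/s


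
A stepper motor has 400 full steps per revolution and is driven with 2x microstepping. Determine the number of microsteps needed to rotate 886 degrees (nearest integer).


step_size = 360/(400*2) = 360/800 = 0.450000 deg
n = 886/(360/800) = 886*800/360 = 1968.8889 -> 1969

1969 steps


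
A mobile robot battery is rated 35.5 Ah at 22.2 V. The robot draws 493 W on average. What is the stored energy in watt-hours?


E = capacity * V = 35.5*22.2 = 788.1000

788.1000 Wh


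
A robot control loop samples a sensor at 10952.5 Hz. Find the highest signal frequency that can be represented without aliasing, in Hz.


f_max = f_s/2 = 10952.5/2 = 5476.2500

5476.2500 Hz


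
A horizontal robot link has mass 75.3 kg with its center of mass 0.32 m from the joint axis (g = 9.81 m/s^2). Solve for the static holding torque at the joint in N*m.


tau = m*g*L = 75.3 * 9.81 * 0.32 = 236.3818

236.3818 N*m


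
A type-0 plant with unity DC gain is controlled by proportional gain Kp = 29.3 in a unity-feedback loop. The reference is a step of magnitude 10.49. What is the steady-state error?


e_ss = R/(1 + Kp) = 10.49/(1 + 29.3) = 10.49/30.3000 = 0.3462

0.3462


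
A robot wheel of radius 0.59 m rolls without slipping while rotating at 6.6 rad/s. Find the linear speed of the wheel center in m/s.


v = omega * r = 6.6 * 0.59 = 3.8940

3.8940 m/s


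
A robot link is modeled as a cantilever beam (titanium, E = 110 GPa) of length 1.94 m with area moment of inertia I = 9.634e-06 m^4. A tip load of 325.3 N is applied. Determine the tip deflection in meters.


delta = F*L^3/(3*E*I) = 325.3*1.94^3/(3*1.100e+11*9.634e-06)
      = 2375.1402152/3179220 = 7.4708e-04

7.4708e-04 m


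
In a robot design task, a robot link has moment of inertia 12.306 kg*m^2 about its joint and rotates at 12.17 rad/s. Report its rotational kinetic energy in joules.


KE = (1/2)*I*omega^2 = 0.5*12.306*12.17^2 = 911.3141

911.3141 J


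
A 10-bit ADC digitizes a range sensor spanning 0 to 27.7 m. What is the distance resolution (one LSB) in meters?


res = range / 2^n = 27.7/2^10 = 27.7/1024 = 0.0271

0.0271 m


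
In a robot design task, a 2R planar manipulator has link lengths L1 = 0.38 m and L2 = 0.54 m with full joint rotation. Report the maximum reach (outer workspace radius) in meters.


r_max = L1 + L2 = 0.38 + 0.54 = 0.9200

0.9200 m


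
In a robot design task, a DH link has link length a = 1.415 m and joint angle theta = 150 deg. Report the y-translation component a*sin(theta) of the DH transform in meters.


a*sin(theta) = 1.415*sin(150 deg) = 0.7075

0.7075 m


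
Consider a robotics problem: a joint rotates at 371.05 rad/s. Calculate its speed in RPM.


RPM = 371.05 * 60/(2*pi) = 3543.2665

3543.2665 RPM


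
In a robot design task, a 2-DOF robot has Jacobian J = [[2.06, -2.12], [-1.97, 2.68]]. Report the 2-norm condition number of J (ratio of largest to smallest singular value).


JJ^T eigenvalues: trace(JJ^T) = 19.8013, det(JJ^T) = det(J)^2 = 1.80741136
s_max^2 = (19.8013 + sqrt(384.86183625))/2 = 19.70959791
s_min^2 = (19.8013 - sqrt(384.86183625))/2 = 0.09170209
kappa = s_max/s_min = sqrt(19.70959791/0.09170209) = 14.6605

14.6605


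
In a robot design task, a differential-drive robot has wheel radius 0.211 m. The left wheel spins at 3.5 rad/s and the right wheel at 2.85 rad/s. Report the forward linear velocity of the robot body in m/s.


v = r*(wR + wL)/2 = 0.211*(2.85 + 3.5)/2 = 0.6699

0.6699 m/s


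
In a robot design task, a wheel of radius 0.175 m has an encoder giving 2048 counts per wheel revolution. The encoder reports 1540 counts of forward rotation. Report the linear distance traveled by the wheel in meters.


revs = 1540/2048 = 0.751953
d = revs * 2*pi*r = 0.751953 * 2*pi*0.175 = 0.8268

0.8268 m


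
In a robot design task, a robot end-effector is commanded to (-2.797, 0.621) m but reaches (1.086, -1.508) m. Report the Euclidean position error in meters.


dx = 1.086 - (-2.797) = 3.8830, dy = -1.508 - (0.621) = -2.1290
err = sqrt(15.077689 + 4.532641) = 4.4284

4.4284 m


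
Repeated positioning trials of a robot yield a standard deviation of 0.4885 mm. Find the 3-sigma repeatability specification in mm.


repeatability = 3*sigma = 3*0.4885 = 1.4655

1.4655 mm


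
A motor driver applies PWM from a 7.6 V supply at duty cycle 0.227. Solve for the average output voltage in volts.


V_avg = V_supply * D = 7.6*0.227 = 1.7252

1.7252 V


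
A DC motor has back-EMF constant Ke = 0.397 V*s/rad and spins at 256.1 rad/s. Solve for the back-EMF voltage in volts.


V_emf = Ke * omega = 0.397*256.1 = 101.6717

101.6717 V


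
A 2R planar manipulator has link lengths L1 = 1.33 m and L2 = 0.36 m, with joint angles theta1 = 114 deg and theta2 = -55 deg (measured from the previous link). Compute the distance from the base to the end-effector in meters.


x = L1*cos(th1) + L2*cos(th1+th2) = -0.355546
y = L1*sin(th1) + L2*sin(th1+th2) = 1.523596
d = sqrt(x^2 + y^2) = sqrt(0.126413 + 2.321345) = 1.5645

1.5645 m


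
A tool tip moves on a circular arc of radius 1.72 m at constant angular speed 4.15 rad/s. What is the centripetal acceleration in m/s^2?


a_c = omega^2 * r = 4.15^2 * 1.72 = 29.6227

29.6227 m/s^2


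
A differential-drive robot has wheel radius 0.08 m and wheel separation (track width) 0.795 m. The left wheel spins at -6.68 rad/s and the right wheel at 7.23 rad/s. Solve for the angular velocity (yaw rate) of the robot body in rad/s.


omega = r*(wR - wL)/L = 0.08*(7.23 - (-6.68))/0.795 = 1.3997

1.3997 rad/s


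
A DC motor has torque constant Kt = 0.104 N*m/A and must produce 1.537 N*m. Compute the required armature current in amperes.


I = tau / Kt = 1.537/0.104 = 14.7788

14.7788 A


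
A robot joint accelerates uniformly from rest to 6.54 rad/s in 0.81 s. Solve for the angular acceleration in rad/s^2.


alpha = delta_omega / t = 6.54 / 0.81 = 8.0741

8.0741 rad/s^2


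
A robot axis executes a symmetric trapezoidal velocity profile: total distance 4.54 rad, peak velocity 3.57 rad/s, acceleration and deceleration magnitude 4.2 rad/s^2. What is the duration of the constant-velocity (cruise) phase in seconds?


t_acc = v/a = 0.850000 s, d_acc = v^2/(2a) = 1.517250 rad each
d_cruise = 4.54 - 2*1.517250 = 1.505500 rad
t_cruise = d_cruise/v = 1.505500/3.57 = 0.4217

0.4217 s


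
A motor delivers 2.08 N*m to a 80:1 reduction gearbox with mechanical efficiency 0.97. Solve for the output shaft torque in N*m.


tau_out = tau_in * N * eta = 2.08 * 80 * 0.97 = 161.4080

161.4080 N*m


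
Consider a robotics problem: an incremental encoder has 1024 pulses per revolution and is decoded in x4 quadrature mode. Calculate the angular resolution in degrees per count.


resolution = 360 / (PPR * 4) = 360 / 4096 = 0.0879

0.0879 degrees


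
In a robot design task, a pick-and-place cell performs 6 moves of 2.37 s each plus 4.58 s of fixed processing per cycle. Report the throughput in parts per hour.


T_cycle = 6*2.37 + 4.58 = 18.8000 s
rate = 3600/T = 191.4894

191.4894 parts/hour


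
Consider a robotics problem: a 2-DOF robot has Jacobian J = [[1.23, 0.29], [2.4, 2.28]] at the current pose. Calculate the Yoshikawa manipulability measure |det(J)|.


det(J) = 1.23*2.28 - (0.29)*(2.4) = 2.1084
|det(J)| = 2.1084

2.1084


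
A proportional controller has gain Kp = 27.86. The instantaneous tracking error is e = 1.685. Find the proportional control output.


u_P = Kp * e = 27.86 * 1.685 = 46.9441

46.9441


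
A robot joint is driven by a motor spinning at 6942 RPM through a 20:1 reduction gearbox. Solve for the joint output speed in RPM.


omega_joint = omega_motor / N = 6942 / 20 = 347.1000

347.1000 RPM


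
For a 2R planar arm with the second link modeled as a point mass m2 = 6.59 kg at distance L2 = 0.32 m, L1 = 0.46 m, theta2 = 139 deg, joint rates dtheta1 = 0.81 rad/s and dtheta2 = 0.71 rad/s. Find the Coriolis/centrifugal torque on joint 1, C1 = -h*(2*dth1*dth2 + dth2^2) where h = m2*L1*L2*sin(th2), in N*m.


h = m2*L1*L2*sin(th2) = 6.59*0.46*0.32*sin(139 deg) = 0.636409
C1 = -h*(2*0.81*0.71 + 0.71^2) = -0.636409*1.6543 = -1.0528

-1.0528 N*m


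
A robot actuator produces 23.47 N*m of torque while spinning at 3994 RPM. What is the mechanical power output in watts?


omega = 3994 * 2*pi/60 = 418.250702 rad/s
P = tau * omega = 23.47 * 418.250702 = 9816.3440

9816.3440 W


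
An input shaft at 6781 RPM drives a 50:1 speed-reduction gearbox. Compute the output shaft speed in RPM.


omega_out = omega_in / N = 6781 / 50 = 135.6200

135.6200 RPM


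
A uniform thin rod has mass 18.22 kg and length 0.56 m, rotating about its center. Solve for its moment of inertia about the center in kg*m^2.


I = (1/12)*m*L^2 = (1/12)*18.22*0.56^2 = 0.4761

0.4761 kg*m^2


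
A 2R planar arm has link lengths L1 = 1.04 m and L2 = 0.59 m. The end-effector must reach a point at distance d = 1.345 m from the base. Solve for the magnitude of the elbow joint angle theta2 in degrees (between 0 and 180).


cos(th2) = (d^2 - L1^2 - L2^2)/(2*L1*L2) = (1.345^2 - 1.04^2 - 0.59^2)/(2*1.04*0.59) = 0.30909795
th2 = acos(0.30909795) = 71.9951 deg

71.9951 degrees


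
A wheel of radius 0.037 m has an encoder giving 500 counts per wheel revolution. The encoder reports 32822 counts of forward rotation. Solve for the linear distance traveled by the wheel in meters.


revs = 32822/500 = 65.644000
d = revs * 2*pi*r = 65.644000 * 2*pi*0.037 = 15.2608

15.2608 m


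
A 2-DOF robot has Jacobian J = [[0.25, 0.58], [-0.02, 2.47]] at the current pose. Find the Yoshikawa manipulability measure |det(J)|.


det(J) = 0.25*2.47 - (0.58)*(-0.02) = 0.6291
|det(J)| = 0.6291

0.6291


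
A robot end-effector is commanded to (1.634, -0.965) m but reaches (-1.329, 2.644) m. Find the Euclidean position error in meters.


dx = -1.329 - (1.634) = -2.9630, dy = 2.644 - (-0.965) = 3.6090
err = sqrt(8.779369 + 13.024881) = 4.6695

4.6695 m


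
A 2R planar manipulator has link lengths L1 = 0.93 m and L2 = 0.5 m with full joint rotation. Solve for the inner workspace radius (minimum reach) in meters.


r_min = |L1 - L2| = |0.93 - 0.5| = 0.4300

0.4300 m


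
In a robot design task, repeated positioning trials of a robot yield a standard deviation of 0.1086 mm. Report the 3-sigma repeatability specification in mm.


repeatability = 3*sigma = 3*0.1086 = 0.3258

0.3258 mm


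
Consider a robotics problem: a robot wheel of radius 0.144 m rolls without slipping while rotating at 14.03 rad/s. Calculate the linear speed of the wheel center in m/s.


v = omega * r = 14.03 * 0.144 = 2.0203

2.0203 m/s


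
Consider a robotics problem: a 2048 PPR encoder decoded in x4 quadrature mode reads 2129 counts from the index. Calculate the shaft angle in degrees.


angle = counts * 360 / (PPR*4) = 2129 * 360 / 8192 = 93.5596

93.5596 degrees


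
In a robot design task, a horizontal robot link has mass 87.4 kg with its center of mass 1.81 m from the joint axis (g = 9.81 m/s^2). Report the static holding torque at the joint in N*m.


tau = m*g*L = 87.4 * 9.81 * 1.81 = 1551.8831

1551.8831 N*m


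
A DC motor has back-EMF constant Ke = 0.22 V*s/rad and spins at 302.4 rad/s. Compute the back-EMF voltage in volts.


V_emf = Ke * omega = 0.22*302.4 = 66.5280

66.5280 V


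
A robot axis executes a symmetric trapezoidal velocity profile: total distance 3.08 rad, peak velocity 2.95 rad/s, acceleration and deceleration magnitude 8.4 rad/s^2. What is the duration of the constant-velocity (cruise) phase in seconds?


t_acc = v/a = 0.351190 s, d_acc = v^2/(2a) = 0.518006 rad each
d_cruise = 3.08 - 2*0.518006 = 2.043988 rad
t_cruise = d_cruise/v = 2.043988/2.95 = 0.6929

0.6929 s


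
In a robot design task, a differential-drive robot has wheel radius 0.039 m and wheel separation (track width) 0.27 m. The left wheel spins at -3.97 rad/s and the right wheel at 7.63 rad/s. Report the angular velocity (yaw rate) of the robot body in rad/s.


omega = r*(wR - wL)/L = 0.039*(7.63 - (-3.97))/0.27 = 1.6756

1.6756 rad/s


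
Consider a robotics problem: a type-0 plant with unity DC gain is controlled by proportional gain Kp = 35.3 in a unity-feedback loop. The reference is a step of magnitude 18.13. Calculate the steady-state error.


e_ss = R/(1 + Kp) = 18.13/(1 + 35.3) = 18.13/36.3000 = 0.4994

0.4994


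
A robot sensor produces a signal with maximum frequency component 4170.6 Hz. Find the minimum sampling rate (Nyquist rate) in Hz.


f_s,min = 2*f_max = 2*4170.6 = 8341.2000

8341.2000 Hz


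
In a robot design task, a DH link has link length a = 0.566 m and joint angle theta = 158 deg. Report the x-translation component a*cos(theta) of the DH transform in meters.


a*cos(theta) = 0.566*cos(158 deg) = -0.5248

-0.5248 m


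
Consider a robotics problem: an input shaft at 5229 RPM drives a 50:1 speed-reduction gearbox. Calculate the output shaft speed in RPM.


omega_out = omega_in / N = 5229 / 50 = 104.5800

104.5800 RPM


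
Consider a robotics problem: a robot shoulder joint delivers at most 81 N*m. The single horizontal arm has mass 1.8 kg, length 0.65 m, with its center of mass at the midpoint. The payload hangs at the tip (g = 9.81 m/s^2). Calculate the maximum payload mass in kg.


tau_arm = m_arm*g*(L/2) = 1.8*9.81*0.65/2 = 5.7389 N*m
tau_payload = tau_max - tau_arm = 81 - 5.7389 = 75.2611
m_payload = tau_payload / (g*L) = 75.2611 / (9.81*0.65) = 11.8029

11.8029 kg


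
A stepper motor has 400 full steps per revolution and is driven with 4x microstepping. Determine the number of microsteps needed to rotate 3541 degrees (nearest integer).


step_size = 360/(400*4) = 360/1600 = 0.225000 deg
n = 3541/(360/1600) = 3541*1600/360 = 15737.7778 -> 15738

15738 steps


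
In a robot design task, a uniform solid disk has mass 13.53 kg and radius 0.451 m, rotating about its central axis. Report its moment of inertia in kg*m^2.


I = (1/2)*m*R^2 = 0.5*13.53*0.451^2 = 1.3760

1.3760 kg*m^2


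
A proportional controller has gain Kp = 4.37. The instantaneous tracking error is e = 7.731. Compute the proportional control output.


u_P = Kp * e = 4.37 * 7.731 = 33.7845

33.7845


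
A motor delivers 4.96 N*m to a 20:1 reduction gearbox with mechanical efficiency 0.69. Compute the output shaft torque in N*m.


tau_out = tau_in * N * eta = 4.96 * 20 * 0.69 = 68.4480

68.4480 N*m


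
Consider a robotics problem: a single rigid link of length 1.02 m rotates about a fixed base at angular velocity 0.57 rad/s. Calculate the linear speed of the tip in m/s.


v = L*omega = 1.02 * 0.57 = 0.5814

0.5814 m/s


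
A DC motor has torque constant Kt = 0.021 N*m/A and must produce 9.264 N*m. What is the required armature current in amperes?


I = tau / Kt = 9.264/0.021 = 441.1429

441.1429 A


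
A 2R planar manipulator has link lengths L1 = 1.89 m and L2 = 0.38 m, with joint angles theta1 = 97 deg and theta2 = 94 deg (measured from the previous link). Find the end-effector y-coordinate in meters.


y = L1*sin(th1) + L2*sin(th1+th2) = 1.89*sin(97 deg) + 0.38*sin(191 deg) = 1.8034

1.8034 m


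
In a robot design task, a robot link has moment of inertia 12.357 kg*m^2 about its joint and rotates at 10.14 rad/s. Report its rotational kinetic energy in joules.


KE = (1/2)*I*omega^2 = 0.5*12.357*10.14^2 = 635.2709

635.2709 J


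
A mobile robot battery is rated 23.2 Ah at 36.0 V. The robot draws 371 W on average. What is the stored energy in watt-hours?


E = capacity * V = 23.2*36.0 = 835.2000

835.2000 Wh


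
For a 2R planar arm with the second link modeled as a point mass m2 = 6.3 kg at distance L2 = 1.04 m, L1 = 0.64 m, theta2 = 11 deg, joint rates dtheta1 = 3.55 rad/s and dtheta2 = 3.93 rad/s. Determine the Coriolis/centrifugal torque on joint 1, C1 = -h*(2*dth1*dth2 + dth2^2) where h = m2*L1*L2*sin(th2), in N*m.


h = m2*L1*L2*sin(th2) = 6.3*0.64*1.04*sin(11 deg) = 0.800116
C1 = -h*(2*3.55*3.93 + 3.93^2) = -0.800116*43.3479 = -34.6833

-34.6833 N*m


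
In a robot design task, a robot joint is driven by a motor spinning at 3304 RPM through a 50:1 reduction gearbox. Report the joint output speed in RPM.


omega_joint = omega_motor / N = 3304 / 50 = 66.0800

66.0800 RPM


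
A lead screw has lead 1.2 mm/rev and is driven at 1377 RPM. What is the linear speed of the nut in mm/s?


v = lead * (RPM/60) = 1.2*1377/60 = 27.5400

27.5400 mm/s


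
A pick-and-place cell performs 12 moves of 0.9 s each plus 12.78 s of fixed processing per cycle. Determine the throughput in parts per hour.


T_cycle = 12*0.9 + 12.78 = 23.5800 s
rate = 3600/T = 152.6718

152.6718 parts/hour


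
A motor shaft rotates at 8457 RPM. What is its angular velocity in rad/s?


omega = 8457 * 2*pi/60 = 885.6150

885.6150 rad/s


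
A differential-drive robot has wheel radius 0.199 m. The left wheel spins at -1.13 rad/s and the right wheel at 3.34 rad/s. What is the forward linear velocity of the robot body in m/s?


v = r*(wR + wL)/2 = 0.199*(3.34 + -1.13)/2 = 0.2199

0.2199 m/s


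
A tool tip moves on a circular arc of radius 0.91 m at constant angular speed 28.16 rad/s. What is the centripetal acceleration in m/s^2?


a_c = omega^2 * r = 28.16^2 * 0.91 = 721.6169

721.6169 m/s^2


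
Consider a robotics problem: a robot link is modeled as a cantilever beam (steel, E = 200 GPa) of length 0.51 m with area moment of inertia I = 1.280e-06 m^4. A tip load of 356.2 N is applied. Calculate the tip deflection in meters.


delta = F*L^3/(3*E*I) = 356.2*0.51^3/(3*2.000e+11*1.280e-06)
      = 47.2502862/768000 = 6.1524e-05

6.1524e-05 m


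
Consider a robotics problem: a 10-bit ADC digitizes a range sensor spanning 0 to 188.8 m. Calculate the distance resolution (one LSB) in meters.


res = range / 2^n = 188.8/2^10 = 188.8/1024 = 0.1844

0.1844 m


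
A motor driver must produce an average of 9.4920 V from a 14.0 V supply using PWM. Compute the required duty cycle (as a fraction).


D = V_avg/V_supply = 9.4920/14.0 = 0.6780

0.6780


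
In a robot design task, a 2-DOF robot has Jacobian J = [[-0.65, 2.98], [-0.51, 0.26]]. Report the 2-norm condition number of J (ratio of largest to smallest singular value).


JJ^T eigenvalues: trace(JJ^T) = 9.6306, det(JJ^T) = det(J)^2 = 1.82466064
s_max^2 = (9.6306 + sqrt(85.44981380))/2 = 9.43725342
s_min^2 = (9.6306 - sqrt(85.44981380))/2 = 0.19334658
kappa = s_max/s_min = sqrt(9.43725342/0.19334658) = 6.9864

6.9864


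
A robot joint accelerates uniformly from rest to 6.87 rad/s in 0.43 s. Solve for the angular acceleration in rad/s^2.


alpha = delta_omega / t = 6.87 / 0.43 = 15.9767

15.9767 rad/s^2


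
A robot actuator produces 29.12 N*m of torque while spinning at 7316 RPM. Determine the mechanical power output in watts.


omega = 7316 * 2*pi/60 = 766.129728 rad/s
P = tau * omega = 29.12 * 766.129728 = 22309.6977

22309.6977 W


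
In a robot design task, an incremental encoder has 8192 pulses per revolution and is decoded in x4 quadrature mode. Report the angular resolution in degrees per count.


resolution = 360 / (PPR * 4) = 360 / 32768 = 0.0110

0.0110 degrees


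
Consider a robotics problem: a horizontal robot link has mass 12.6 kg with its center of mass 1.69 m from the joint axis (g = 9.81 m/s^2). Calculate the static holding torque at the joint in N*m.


tau = m*g*L = 12.6 * 9.81 * 1.69 = 208.8941

208.8941 N*m


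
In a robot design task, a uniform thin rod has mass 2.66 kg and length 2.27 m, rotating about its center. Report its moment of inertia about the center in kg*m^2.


I = (1/12)*m*L^2 = (1/12)*2.66*2.27^2 = 1.1422

1.1422 kg*m^2


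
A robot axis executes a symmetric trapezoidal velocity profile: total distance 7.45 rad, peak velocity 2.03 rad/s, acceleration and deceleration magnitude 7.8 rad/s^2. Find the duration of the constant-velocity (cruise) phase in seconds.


t_acc = v/a = 0.260256 s, d_acc = v^2/(2a) = 0.264160 rad each
d_cruise = 7.45 - 2*0.264160 = 6.921680 rad
t_cruise = d_cruise/v = 6.921680/2.03 = 3.4097

3.4097 s


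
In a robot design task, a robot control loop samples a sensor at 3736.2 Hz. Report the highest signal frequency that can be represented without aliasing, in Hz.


f_max = f_s/2 = 3736.2/2 = 1868.1000

1868.1000 Hz


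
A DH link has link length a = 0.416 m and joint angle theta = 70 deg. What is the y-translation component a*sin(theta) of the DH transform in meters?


a*sin(theta) = 0.416*sin(70 deg) = 0.3909

0.3909 m


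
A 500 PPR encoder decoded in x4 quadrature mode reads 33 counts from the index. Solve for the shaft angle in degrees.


angle = counts * 360 / (PPR*4) = 33 * 360 / 2000 = 5.9400

5.9400 degrees


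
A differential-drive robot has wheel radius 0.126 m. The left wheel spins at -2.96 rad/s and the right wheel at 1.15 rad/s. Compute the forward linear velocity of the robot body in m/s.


v = r*(wR + wL)/2 = 0.126*(1.15 + -2.96)/2 = -0.1140

-0.1140 m/s


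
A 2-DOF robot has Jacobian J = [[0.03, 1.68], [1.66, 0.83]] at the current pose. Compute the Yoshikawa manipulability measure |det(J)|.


det(J) = 0.03*0.83 - (1.68)*(1.66) = -2.7639
|det(J)| = 2.7639

2.7639


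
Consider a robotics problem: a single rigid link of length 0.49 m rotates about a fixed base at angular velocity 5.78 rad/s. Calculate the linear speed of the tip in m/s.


v = L*omega = 0.49 * 5.78 = 2.8322

2.8322 m/s


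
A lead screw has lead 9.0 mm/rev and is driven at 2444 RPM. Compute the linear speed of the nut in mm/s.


v = lead * (RPM/60) = 9.0*2444/60 = 366.6000

366.6000 mm/s


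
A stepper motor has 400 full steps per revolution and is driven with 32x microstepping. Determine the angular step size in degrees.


step = 360/(400*32) = 360/12800 = 0.0281

0.0281 degrees


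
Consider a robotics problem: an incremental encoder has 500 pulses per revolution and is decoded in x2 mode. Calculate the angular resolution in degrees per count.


resolution = 360 / (PPR * 2) = 360 / 1000 = 0.3600

0.3600 degrees


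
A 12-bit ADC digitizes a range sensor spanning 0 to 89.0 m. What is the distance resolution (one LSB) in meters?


res = range / 2^n = 89.0/2^12 = 89.0/4096 = 0.0217

0.0217 m


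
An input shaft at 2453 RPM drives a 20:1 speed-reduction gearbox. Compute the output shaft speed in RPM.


omega_out = omega_in / N = 2453 / 20 = 122.6500

122.6500 RPM


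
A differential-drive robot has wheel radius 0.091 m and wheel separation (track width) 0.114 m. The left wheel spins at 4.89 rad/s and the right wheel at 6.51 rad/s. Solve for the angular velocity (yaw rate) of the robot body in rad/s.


omega = r*(wR - wL)/L = 0.091*(6.51 - (4.89))/0.114 = 1.2932

1.2932 rad/s


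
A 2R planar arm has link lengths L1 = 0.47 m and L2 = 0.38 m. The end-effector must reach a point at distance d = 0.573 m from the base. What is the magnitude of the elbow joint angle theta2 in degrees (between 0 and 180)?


cos(th2) = (d^2 - L1^2 - L2^2)/(2*L1*L2) = (0.573^2 - 0.47^2 - 0.38^2)/(2*0.47*0.38) = -0.10350224
th2 = acos(-0.10350224) = 95.9409 deg

95.9409 degrees


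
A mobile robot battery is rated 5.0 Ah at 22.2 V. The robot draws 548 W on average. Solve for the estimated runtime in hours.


E = 5.0*22.2 = 111.0000 Wh
t = E/P = 111.0000/548 = 0.2026

0.2026 hours


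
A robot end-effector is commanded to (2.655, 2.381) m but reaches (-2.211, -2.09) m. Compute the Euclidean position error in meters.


dx = -2.211 - (2.655) = -4.8660, dy = -2.09 - (2.381) = -4.4710
err = sqrt(23.677956 + 19.989841) = 6.6082

6.6082 m


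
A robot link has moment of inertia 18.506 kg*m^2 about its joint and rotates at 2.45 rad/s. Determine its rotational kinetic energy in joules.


KE = (1/2)*I*omega^2 = 0.5*18.506*2.45^2 = 55.5411

55.5411 J


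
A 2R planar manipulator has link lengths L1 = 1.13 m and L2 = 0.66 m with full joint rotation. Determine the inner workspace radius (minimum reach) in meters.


r_min = |L1 - L2| = |1.13 - 0.66| = 0.4700

0.4700 m


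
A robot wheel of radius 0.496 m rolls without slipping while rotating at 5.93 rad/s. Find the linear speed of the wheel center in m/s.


v = omega * r = 5.93 * 0.496 = 2.9413

2.9413 m/s


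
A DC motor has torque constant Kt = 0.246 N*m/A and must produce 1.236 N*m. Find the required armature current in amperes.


I = tau / Kt = 1.236/0.246 = 5.0244

5.0244 A


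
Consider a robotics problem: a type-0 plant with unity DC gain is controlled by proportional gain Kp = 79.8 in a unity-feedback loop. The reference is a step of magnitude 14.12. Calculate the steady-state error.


e_ss = R/(1 + Kp) = 14.12/(1 + 79.8) = 14.12/80.8000 = 0.1748

0.1748


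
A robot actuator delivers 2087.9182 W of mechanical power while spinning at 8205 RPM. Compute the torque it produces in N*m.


omega = 8205 * 2*pi/60 = 859.225591 rad/s
tau = P / omega = 2087.9182 / 859.225591 = 2.4300

2.4300 N*m


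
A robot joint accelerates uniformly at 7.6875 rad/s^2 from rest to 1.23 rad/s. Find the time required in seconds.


t = delta_omega / alpha = 1.23 / 7.6875 = 0.1600

0.1600 s


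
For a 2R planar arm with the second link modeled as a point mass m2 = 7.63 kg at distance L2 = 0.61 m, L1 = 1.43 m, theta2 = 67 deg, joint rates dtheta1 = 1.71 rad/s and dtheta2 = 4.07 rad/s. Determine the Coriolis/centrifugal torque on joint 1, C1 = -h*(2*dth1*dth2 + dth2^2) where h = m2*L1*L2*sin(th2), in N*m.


h = m2*L1*L2*sin(th2) = 7.63*1.43*0.61*sin(67 deg) = 6.126557
C1 = -h*(2*1.71*4.07 + 4.07^2) = -6.126557*30.4843 = -186.7638

-186.7638 N*m


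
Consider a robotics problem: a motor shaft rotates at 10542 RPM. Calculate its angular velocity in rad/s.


omega = 10542 * 2*pi/60 = 1103.9557

1103.9557 rad/s


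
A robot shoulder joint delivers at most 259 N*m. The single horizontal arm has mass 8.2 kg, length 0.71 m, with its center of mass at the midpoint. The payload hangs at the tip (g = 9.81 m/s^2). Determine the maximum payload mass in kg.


tau_arm = m_arm*g*(L/2) = 8.2*9.81*0.71/2 = 28.5569 N*m
tau_payload = tau_max - tau_arm = 259 - 28.5569 = 230.4431
m_payload = tau_payload / (g*L) = 230.4431 / (9.81*0.71) = 33.0854

33.0854 kg


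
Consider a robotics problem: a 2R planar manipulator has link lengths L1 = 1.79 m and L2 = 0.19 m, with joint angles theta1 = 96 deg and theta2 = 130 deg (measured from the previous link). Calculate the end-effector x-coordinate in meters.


x = L1*cos(th1) + L2*cos(th1+th2) = 1.79*cos(96 deg) + 0.19*cos(226 deg) = -0.3191

-0.3191 m


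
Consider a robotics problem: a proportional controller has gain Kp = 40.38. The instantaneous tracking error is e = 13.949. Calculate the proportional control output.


u_P = Kp * e = 40.38 * 13.949 = 563.2606

563.2606


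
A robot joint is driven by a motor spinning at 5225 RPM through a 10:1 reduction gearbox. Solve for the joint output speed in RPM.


omega_joint = omega_motor / N = 5225 / 10 = 522.5000

522.5000 RPM


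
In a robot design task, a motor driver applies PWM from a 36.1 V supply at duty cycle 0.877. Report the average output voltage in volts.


V_avg = V_supply * D = 36.1*0.877 = 31.6597

31.6597 V


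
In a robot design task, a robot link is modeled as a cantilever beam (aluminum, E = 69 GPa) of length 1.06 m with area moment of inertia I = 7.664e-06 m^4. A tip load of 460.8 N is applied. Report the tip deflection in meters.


delta = F*L^3/(3*E*I) = 460.8*1.06^3/(3*6.900e+10*7.664e-06)
      = 548.8201728/1586448 = 3.4594e-04

3.4594e-04 m


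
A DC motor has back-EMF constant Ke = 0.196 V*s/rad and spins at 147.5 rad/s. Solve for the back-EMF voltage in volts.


V_emf = Ke * omega = 0.196*147.5 = 28.9100

28.9100 V


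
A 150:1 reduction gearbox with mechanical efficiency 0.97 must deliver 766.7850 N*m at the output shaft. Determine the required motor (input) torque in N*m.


tau_in = tau_out / (N * eta) = 766.7850 / (150 * 0.97) = 5.2700

5.2700 N*m


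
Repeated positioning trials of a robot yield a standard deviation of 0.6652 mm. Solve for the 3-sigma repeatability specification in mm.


repeatability = 3*sigma = 3*0.6652 = 1.9956

1.9956 mm


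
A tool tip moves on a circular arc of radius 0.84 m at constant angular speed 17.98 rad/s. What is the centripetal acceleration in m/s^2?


a_c = omega^2 * r = 17.98^2 * 0.84 = 271.5555

271.5555 m/s^2


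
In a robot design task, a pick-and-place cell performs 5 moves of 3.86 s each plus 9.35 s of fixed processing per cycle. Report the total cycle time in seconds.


T = 5*3.86 + 9.35 = 28.6500

28.6500 s


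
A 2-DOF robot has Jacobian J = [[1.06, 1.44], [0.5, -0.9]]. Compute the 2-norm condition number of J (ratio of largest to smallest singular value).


JJ^T eigenvalues: trace(JJ^T) = 4.2572, det(JJ^T) = det(J)^2 = 2.80227600
s_max^2 = (4.2572 + sqrt(6.91464784))/2 = 3.44338590
s_min^2 = (4.2572 - sqrt(6.91464784))/2 = 0.81381410
kappa = s_max/s_min = sqrt(3.44338590/0.81381410) = 2.0570

2.0570


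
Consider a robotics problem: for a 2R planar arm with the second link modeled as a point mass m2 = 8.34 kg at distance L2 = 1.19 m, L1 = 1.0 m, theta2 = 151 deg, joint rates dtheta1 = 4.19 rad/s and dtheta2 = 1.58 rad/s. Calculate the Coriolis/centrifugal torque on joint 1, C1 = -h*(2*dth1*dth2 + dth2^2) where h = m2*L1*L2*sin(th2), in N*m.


h = m2*L1*L2*sin(th2) = 8.34*1.0*1.19*sin(151 deg) = 4.811542
C1 = -h*(2*4.19*1.58 + 1.58^2) = -4.811542*15.7368 = -75.7183

-75.7183 N*m


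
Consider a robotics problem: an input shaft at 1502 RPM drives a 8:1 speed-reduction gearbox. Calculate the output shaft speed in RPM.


omega_out = omega_in / N = 1502 / 8 = 187.7500

187.7500 RPM


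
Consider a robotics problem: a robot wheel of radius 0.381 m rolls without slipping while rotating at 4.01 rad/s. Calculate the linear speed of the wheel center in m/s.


v = omega * r = 4.01 * 0.381 = 1.5278

1.5278 m/s


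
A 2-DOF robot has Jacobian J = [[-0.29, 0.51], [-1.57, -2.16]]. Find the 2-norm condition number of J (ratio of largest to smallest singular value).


JJ^T eigenvalues: trace(JJ^T) = 7.4747, det(JJ^T) = det(J)^2 = 2.03661441
s_max^2 = (7.4747 + sqrt(47.72468245))/2 = 7.19150266
s_min^2 = (7.4747 - sqrt(47.72468245))/2 = 0.28319734
kappa = s_max/s_min = sqrt(7.19150266/0.28319734) = 5.0392

5.0392


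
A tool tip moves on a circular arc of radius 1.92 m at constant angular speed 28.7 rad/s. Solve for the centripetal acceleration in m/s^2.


a_c = omega^2 * r = 28.7^2 * 1.92 = 1581.4848

1581.4848 m/s^2


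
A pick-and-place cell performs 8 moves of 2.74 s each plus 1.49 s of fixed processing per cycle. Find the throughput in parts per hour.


T_cycle = 8*2.74 + 1.49 = 23.4100 s
rate = 3600/T = 153.7804

153.7804 parts/hour


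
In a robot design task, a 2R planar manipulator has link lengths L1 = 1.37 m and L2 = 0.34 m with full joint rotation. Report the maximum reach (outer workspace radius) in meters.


r_max = L1 + L2 = 1.37 + 0.34 = 1.7100

1.7100 m


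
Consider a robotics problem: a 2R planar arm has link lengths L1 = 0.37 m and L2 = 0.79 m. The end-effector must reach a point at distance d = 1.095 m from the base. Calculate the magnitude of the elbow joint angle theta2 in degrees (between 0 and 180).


cos(th2) = (d^2 - L1^2 - L2^2)/(2*L1*L2) = (1.095^2 - 0.37^2 - 0.79^2)/(2*0.37*0.79) = 0.74927301
th2 = acos(0.74927301) = 41.4726 deg

41.4726 degrees


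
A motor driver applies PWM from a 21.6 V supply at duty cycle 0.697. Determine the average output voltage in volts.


V_avg = V_supply * D = 21.6*0.697 = 15.0552

15.0552 V


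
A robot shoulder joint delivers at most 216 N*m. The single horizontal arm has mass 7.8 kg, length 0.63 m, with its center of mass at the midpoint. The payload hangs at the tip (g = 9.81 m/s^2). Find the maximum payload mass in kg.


tau_arm = m_arm*g*(L/2) = 7.8*9.81*0.63/2 = 24.1032 N*m
tau_payload = tau_max - tau_arm = 216 - 24.1032 = 191.8968
m_payload = tau_payload / (g*L) = 191.8968 / (9.81*0.63) = 31.0498

31.0498 kg


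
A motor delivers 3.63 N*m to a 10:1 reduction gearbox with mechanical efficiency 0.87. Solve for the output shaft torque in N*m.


tau_out = tau_in * N * eta = 3.63 * 10 * 0.87 = 31.5810

31.5810 N*m


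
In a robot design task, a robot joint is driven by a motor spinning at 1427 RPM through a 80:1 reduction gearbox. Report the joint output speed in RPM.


omega_joint = omega_motor / N = 1427 / 80 = 17.8375

17.8375 RPM


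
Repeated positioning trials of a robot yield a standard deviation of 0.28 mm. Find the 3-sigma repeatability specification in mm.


repeatability = 3*sigma = 3*0.28 = 0.8400

0.8400 mm


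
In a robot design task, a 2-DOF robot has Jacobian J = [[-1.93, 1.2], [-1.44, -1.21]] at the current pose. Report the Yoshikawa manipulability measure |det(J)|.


det(J) = -1.93*-1.21 - (1.2)*(-1.44) = 4.0633
|det(J)| = 4.0633

4.0633


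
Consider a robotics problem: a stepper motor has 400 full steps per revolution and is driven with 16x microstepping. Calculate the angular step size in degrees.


step = 360/(400*16) = 360/6400 = 0.0563

0.0563 degrees


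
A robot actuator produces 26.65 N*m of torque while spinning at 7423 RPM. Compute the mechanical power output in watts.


omega = 7423 * 2*pi/60 = 777.334742 rad/s
P = tau * omega = 26.65 * 777.334742 = 20715.9709

20715.9709 W


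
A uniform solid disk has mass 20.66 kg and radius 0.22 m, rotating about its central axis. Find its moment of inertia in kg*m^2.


I = (1/2)*m*R^2 = 0.5*20.66*0.22^2 = 0.5000

0.5000 kg*m^2


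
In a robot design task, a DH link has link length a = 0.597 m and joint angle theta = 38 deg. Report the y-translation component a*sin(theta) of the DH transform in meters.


a*sin(theta) = 0.597*sin(38 deg) = 0.3675

0.3675 m


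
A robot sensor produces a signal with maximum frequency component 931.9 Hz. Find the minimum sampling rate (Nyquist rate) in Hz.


f_s,min = 2*f_max = 2*931.9 = 1863.8000

1863.8000 Hz


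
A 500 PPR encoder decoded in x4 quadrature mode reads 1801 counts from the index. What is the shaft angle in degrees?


angle = counts * 360 / (PPR*4) = 1801 * 360 / 2000 = 324.1800

324.1800 degrees


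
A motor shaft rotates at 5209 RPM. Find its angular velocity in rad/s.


omega = 5209 * 2*pi/60 = 545.4852

545.4852 rad/s


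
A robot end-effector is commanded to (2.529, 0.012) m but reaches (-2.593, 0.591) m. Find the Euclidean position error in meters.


dx = -2.593 - (2.529) = -5.1220, dy = 0.591 - (0.012) = 0.5790
err = sqrt(26.234884 + 0.335241) = 5.1546

5.1546 m


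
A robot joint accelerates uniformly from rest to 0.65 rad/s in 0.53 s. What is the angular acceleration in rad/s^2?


alpha = delta_omega / t = 0.65 / 0.53 = 1.2264

1.2264 rad/s^2
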